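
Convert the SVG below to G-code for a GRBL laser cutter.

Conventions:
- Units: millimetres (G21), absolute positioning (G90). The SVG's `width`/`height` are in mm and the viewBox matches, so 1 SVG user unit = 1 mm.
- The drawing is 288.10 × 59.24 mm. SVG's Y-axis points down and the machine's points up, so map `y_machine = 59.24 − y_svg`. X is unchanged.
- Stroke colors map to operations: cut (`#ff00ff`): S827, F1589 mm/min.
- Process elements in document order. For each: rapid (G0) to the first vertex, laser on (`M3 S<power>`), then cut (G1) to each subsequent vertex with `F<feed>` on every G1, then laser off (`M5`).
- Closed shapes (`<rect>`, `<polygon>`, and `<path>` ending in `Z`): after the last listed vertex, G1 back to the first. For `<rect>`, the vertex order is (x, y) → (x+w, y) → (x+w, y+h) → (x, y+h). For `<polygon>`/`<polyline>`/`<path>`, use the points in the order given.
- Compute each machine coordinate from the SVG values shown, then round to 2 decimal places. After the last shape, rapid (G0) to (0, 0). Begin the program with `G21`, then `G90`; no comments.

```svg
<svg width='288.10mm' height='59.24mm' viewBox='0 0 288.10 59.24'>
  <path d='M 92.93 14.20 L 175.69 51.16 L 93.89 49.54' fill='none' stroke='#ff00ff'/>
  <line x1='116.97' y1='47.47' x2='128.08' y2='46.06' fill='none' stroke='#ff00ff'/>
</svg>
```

viewBox `0 0 288.10 59.24` with mm width/height → 1 unit = 1 mm. Flip: y_m = 59.24 − y_svg.

**Shape 1** — `<path>` open polyline, stroke `#ff00ff` → cut (S827, F1589). Machine vertices: (92.93,45.04) → (175.69,8.08) → (93.89,9.70). Open path.

**Shape 2** — `<line>` line segment, stroke `#ff00ff` → cut (S827, F1589). Machine vertices: (116.97,11.77) → (128.08,13.18). Open path.

G21
G90
G0 X92.93 Y45.04
M3 S827
G1 X175.69 Y8.08 F1589
G1 X93.89 Y9.70 F1589
M5
G0 X116.97 Y11.77
M3 S827
G1 X128.08 Y13.18 F1589
M5
G0 X0.00 Y0.00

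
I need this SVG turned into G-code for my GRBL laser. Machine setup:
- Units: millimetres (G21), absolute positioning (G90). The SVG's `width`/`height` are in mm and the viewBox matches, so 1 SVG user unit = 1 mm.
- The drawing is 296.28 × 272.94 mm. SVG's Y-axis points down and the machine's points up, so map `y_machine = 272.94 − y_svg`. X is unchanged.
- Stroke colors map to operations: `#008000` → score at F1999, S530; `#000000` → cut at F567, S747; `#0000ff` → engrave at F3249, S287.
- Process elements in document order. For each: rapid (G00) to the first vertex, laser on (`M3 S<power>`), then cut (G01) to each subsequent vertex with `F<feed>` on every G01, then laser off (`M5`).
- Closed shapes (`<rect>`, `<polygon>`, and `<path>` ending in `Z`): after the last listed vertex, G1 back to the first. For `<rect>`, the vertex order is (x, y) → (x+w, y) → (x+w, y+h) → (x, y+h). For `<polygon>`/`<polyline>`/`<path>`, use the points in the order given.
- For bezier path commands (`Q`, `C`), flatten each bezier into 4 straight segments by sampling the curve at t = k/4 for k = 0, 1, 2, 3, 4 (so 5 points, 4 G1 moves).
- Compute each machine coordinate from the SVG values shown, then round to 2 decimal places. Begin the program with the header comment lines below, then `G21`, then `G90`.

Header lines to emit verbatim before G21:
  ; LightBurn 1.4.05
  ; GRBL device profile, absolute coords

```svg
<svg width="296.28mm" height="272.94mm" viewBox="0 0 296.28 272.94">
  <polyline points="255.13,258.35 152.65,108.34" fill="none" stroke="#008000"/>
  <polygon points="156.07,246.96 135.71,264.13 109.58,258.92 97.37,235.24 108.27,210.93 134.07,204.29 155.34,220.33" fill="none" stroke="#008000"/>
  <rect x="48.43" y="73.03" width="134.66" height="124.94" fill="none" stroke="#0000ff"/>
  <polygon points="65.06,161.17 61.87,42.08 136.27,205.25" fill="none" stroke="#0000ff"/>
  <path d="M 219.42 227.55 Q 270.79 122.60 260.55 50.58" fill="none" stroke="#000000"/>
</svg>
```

1 u = 1 mm; y_m = 272.94 − y.

[1] `<polyline>` line segment, #008000→score S530 F1999: (255.13,14.59) → (152.65,164.60)

[2] `<polygon>` regular polygon, #008000→score S530 F1999: (156.07,25.98) → (135.71,8.81) → (109.58,14.02) → (97.37,37.70) → (108.27,62.01) → (134.07,68.65) → (155.34,52.61) → (156.07,25.98) (closed)

[3] `<rect>` rectangle, #0000ff→engrave S287 F3249: (48.43,199.91) → (183.09,199.91) → (183.09,74.97) → (48.43,74.97) → (48.43,199.91) (closed)

[4] `<polygon>` closed polygon, #0000ff→engrave S287 F3249: (65.06,111.77) → (61.87,230.86) → (136.27,67.69) → (65.06,111.77) (closed)

[5] `<path>` quadratic bezier, #000000→cut S747 F567: (219.42,45.39) → (241.25,95.81) → (255.39,142.11) → (261.82,184.29) → (260.55,222.36)

; LightBurn 1.4.05
; GRBL device profile, absolute coords
G21
G90
G00 X255.13 Y14.59
M3 S530
G01 X152.65 Y164.60 F1999
M5
G00 X156.07 Y25.98
M3 S530
G01 X135.71 Y8.81 F1999
G01 X109.58 Y14.02 F1999
G01 X97.37 Y37.70 F1999
G01 X108.27 Y62.01 F1999
G01 X134.07 Y68.65 F1999
G01 X155.34 Y52.61 F1999
G01 X156.07 Y25.98 F1999
M5
G00 X48.43 Y199.91
M3 S287
G01 X183.09 Y199.91 F3249
G01 X183.09 Y74.97 F3249
G01 X48.43 Y74.97 F3249
G01 X48.43 Y199.91 F3249
M5
G00 X65.06 Y111.77
M3 S287
G01 X61.87 Y230.86 F3249
G01 X136.27 Y67.69 F3249
G01 X65.06 Y111.77 F3249
M5
G00 X219.42 Y45.39
M3 S747
G01 X241.25 Y95.81 F567
G01 X255.39 Y142.11 F567
G01 X261.82 Y184.29 F567
G01 X260.55 Y222.36 F567
M5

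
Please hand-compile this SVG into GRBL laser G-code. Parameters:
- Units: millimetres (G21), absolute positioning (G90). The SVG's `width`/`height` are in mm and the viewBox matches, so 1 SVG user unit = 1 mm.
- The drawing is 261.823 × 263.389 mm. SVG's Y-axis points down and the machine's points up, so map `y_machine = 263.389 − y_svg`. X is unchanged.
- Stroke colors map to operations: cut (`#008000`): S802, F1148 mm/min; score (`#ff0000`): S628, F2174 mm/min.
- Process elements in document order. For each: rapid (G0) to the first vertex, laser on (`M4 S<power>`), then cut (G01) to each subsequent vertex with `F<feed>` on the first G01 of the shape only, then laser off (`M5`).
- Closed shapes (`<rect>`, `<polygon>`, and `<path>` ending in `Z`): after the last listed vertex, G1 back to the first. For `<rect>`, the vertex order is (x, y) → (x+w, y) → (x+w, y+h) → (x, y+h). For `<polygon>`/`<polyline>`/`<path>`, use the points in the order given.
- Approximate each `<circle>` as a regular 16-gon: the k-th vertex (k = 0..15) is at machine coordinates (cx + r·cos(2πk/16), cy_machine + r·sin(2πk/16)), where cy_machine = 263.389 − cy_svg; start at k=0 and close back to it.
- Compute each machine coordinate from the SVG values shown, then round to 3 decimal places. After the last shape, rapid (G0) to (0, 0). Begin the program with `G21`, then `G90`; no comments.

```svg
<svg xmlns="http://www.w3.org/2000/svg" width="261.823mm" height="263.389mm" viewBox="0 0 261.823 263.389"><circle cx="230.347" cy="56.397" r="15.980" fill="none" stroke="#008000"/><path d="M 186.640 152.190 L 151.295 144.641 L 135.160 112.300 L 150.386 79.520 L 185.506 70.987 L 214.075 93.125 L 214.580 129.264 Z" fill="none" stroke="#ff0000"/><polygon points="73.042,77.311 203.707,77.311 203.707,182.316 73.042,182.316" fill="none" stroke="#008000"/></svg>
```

G21
G90
G0 X246.327 Y206.992
M4 S802
G01 X245.111 Y213.107 F1148
G01 X241.647 Y218.292
G01 X236.462 Y221.756
G01 X230.347 Y222.972
G01 X224.232 Y221.756
G01 X219.047 Y218.292
G01 X215.583 Y213.107
G01 X214.367 Y206.992
G01 X215.583 Y200.877
G01 X219.047 Y195.692
G01 X224.232 Y192.228
G01 X230.347 Y191.012
G01 X236.462 Y192.228
G01 X241.647 Y195.692
G01 X245.111 Y200.877
G01 X246.327 Y206.992
M5
G0 X186.640 Y111.199
M4 S628
G01 X151.295 Y118.748 F2174
G01 X135.160 Y151.089
G01 X150.386 Y183.869
G01 X185.506 Y192.402
G01 X214.075 Y170.264
G01 X214.580 Y134.125
G01 X186.640 Y111.199
M5
G0 X73.042 Y186.078
M4 S802
G01 X203.707 Y186.078 F1148
G01 X203.707 Y81.073
G01 X73.042 Y81.073
G01 X73.042 Y186.078
M5
G0 X0.000 Y0.000

1 u = 1 mm; y_m = 263.389 − y.

[1] `<circle>` circle, #008000→cut S802 F1148: (246.327,206.992) → (245.111,213.107) → (241.647,218.292) → (236.462,221.756) → (230.347,222.972) → (224.232,221.756) → (219.047,218.292) → (215.583,213.107) → (214.367,206.992) → (215.583,200.877) → (219.047,195.692) → (224.232,192.228) → (230.347,191.012) → (236.462,192.228) → (241.647,195.692) → (245.111,200.877) → (246.327,206.992) (closed)

[2] `<path>` regular polygon, #ff0000→score S628 F2174: (186.640,111.199) → (151.295,118.748) → (135.160,151.089) → (150.386,183.869) → (185.506,192.402) → (214.075,170.264) → (214.580,134.125) → (186.640,111.199) (closed)

[3] `<polygon>` rectangle, #008000→cut S802 F1148: (73.042,186.078) → (203.707,186.078) → (203.707,81.073) → (73.042,81.073) → (73.042,186.078) (closed)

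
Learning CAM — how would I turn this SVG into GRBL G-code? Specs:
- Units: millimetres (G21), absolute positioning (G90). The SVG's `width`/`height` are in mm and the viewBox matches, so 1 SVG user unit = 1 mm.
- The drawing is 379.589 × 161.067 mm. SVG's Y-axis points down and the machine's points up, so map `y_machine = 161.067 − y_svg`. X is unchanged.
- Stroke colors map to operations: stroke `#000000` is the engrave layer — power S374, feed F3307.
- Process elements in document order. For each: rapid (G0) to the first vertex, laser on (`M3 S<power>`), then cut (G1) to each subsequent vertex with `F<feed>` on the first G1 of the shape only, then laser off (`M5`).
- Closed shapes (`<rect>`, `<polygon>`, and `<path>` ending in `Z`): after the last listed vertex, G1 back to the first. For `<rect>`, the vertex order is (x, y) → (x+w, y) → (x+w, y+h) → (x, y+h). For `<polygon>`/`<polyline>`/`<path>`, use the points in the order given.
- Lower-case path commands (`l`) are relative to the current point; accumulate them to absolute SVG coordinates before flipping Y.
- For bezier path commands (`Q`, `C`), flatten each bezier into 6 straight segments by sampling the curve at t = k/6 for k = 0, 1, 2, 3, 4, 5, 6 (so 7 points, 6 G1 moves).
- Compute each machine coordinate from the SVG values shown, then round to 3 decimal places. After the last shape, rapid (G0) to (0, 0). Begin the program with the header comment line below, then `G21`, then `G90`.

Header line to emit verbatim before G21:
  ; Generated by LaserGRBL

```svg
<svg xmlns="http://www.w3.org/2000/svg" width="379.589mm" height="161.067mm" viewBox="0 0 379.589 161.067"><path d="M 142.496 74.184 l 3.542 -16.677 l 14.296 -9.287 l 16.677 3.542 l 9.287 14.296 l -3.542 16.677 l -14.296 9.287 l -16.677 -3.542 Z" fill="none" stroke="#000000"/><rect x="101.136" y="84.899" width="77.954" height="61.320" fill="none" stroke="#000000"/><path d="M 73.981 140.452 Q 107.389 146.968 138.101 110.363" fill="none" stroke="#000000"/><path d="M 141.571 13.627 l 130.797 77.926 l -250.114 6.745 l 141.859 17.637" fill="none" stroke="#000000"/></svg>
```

; Generated by LaserGRBL
G21
G90
G0 X142.496 Y86.883
M3 S374
G1 X146.038 Y103.560 F3307
G1 X160.334 Y112.847
G1 X177.011 Y109.305
G1 X186.298 Y95.009
G1 X182.756 Y78.332
G1 X168.460 Y69.045
G1 X151.783 Y72.587
G1 X142.496 Y86.883
M5
G0 X101.136 Y76.168
M3 S374
G1 X179.090 Y76.168 F3307
G1 X179.090 Y14.848
G1 X101.136 Y14.848
G1 X101.136 Y76.168
M5
G0 X73.981 Y20.615
M3 S374
G1 X85.042 Y19.641 F3307
G1 X95.953 Y21.062
G1 X106.715 Y24.879
G1 X117.327 Y31.092
G1 X127.789 Y39.700
G1 X138.101 Y50.704
M5
G0 X141.571 Y147.440
M3 S374
G1 X272.368 Y69.514 F3307
G1 X22.254 Y62.769
G1 X164.113 Y45.132
M5
G0 X0.000 Y0.000

viewBox `0 0 379.589 161.067` with mm width/height → 1 unit = 1 mm. Flip: y_m = 161.067 − y_svg.

**Shape 1** — `<path>` regular polygon, stroke `#000000` → engrave (S374, F3307). Machine vertices: (142.496,86.883) → (146.038,103.560) → (160.334,112.847) → (177.011,109.305) → (186.298,95.009) → (182.756,78.332) → (168.460,69.045) → (151.783,72.587) → (142.496,86.883). Closed: final G1 returns to the first vertex.

**Shape 2** — `<rect>` rectangle, stroke `#000000` → engrave (S374, F3307). Machine vertices: (101.136,76.168) → (179.090,76.168) → (179.090,14.848) → (101.136,14.848) → (101.136,76.168). Closed: final G1 returns to the first vertex.

**Shape 3** — `<path>` quadratic bezier, stroke `#000000` → engrave (S374, F3307). Control points (SVG): P0=(73.981,140.452), P1=(107.389,146.968), P2=(138.101,110.363); sampled at t=k/6. Machine vertices: (73.981,20.615) → (85.042,19.641) → (95.953,21.062) → (106.715,24.879) → (117.327,31.092) → (127.789,39.700) → (138.101,50.704). Open path.

**Shape 4** — `<path>` open polyline, stroke `#000000` → engrave (S374, F3307). Machine vertices: (141.571,147.440) → (272.368,69.514) → (22.254,62.769) → (164.113,45.132). Open path.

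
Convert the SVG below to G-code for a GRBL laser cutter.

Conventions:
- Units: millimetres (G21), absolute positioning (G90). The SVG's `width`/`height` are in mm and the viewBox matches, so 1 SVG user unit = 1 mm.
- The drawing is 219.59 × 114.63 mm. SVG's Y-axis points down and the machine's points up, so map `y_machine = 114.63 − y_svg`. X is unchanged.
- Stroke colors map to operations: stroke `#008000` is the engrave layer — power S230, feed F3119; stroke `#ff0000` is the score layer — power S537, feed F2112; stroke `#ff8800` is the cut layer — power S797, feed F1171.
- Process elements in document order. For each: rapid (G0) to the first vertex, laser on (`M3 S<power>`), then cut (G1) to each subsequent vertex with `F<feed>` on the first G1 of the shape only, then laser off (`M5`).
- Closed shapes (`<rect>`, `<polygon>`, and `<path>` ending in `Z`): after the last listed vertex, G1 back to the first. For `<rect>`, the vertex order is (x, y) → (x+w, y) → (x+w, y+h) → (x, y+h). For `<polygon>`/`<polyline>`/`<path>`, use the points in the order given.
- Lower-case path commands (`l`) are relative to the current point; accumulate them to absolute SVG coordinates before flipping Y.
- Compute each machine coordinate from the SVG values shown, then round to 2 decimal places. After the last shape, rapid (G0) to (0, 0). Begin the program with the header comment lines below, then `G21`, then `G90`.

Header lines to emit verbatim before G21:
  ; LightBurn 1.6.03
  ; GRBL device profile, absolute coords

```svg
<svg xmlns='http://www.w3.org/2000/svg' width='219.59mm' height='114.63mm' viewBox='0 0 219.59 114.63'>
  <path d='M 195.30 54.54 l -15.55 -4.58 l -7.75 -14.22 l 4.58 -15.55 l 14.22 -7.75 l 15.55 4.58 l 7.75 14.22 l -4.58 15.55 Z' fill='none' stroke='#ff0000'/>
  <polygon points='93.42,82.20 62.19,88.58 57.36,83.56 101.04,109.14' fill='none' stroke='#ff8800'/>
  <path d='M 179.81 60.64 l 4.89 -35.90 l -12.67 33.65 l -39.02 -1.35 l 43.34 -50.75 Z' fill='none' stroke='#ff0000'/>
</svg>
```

viewBox `0 0 219.59 114.63` with mm width/height → 1 unit = 1 mm. Flip: y_m = 114.63 − y_svg.

**Shape 1** — `<path>` regular polygon, stroke `#ff0000` → score (S537, F2112). Machine vertices: (195.30,60.09) → (179.75,64.67) → (172.00,78.89) → (176.58,94.44) → (190.80,102.19) → (206.35,97.61) → (214.10,83.39) → (209.52,67.84) → (195.30,60.09). Closed: final G1 returns to the first vertex.

**Shape 2** — `<polygon>` closed polygon, stroke `#ff8800` → cut (S797, F1171). Machine vertices: (93.42,32.43) → (62.19,26.05) → (57.36,31.07) → (101.04,5.49) → (93.42,32.43). Closed: final G1 returns to the first vertex.

**Shape 3** — `<path>` closed polygon, stroke `#ff0000` → score (S537, F2112). Machine vertices: (179.81,53.99) → (184.70,89.89) → (172.03,56.24) → (133.01,57.59) → (176.35,108.34) → (179.81,53.99). Closed: final G1 returns to the first vertex.

; LightBurn 1.6.03
; GRBL device profile, absolute coords
G21
G90
G0 X195.30 Y60.09
M3 S537
G1 X179.75 Y64.67 F2112
G1 X172.00 Y78.89
G1 X176.58 Y94.44
G1 X190.80 Y102.19
G1 X206.35 Y97.61
G1 X214.10 Y83.39
G1 X209.52 Y67.84
G1 X195.30 Y60.09
M5
G0 X93.42 Y32.43
M3 S797
G1 X62.19 Y26.05 F1171
G1 X57.36 Y31.07
G1 X101.04 Y5.49
G1 X93.42 Y32.43
M5
G0 X179.81 Y53.99
M3 S537
G1 X184.70 Y89.89 F2112
G1 X172.03 Y56.24
G1 X133.01 Y57.59
G1 X176.35 Y108.34
G1 X179.81 Y53.99
M5
G0 X0.00 Y0.00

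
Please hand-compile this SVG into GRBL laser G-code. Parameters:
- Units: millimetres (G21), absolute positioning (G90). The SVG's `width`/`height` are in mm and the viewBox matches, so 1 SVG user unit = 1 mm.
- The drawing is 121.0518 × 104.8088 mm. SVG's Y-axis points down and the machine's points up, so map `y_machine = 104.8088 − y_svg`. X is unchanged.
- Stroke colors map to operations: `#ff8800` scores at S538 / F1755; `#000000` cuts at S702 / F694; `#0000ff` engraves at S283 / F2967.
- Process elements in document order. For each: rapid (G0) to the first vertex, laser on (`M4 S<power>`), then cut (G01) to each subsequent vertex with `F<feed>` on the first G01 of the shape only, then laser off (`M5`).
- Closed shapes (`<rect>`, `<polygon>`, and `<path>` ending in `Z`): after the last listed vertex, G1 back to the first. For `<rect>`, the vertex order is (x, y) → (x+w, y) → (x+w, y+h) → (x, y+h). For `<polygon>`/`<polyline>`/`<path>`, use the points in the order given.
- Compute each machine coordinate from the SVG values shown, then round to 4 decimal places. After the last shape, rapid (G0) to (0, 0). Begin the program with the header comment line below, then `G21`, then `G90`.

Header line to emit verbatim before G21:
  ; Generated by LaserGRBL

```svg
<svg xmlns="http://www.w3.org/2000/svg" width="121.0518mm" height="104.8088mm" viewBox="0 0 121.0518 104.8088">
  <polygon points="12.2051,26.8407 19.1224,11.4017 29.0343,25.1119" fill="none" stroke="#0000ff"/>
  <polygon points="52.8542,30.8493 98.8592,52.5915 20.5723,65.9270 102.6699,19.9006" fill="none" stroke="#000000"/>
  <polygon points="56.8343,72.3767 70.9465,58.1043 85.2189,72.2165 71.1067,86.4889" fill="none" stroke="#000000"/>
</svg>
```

; Generated by LaserGRBL
G21
G90
G0 X12.2051 Y77.9681
M4 S283
G01 X19.1224 Y93.4071 F2967
G01 X29.0343 Y79.6969
G01 X12.2051 Y77.9681
M5
G0 X52.8542 Y73.9595
M4 S702
G01 X98.8592 Y52.2173 F694
G01 X20.5723 Y38.8818
G01 X102.6699 Y84.9082
G01 X52.8542 Y73.9595
M5
G0 X56.8343 Y32.4321
M4 S702
G01 X70.9465 Y46.7045 F694
G01 X85.2189 Y32.5923
G01 X71.1067 Y18.3199
G01 X56.8343 Y32.4321
M5
G0 X0.0000 Y0.0000

Since the viewBox matches the mm dimensions, user units are millimetres directly. The only transform is the Y-flip y_m = 104.8088 − y_svg.

Shape 1 is a regular polygon drawn with `<polygon>`. Its stroke #0000ff means engrave at S283, F2967. After flipping Y the toolpath is (12.2051,77.9681) → (19.1224,93.4071) → (29.0343,79.6969) → (12.2051,77.9681), returning to the start.

Shape 2 is a closed polygon drawn with `<polygon>`. Its stroke #000000 means cut at S702, F694. After flipping Y the toolpath is (52.8542,73.9595) → (98.8592,52.2173) → (20.5723,38.8818) → (102.6699,84.9082) → (52.8542,73.9595), returning to the start.

Shape 3 is a regular polygon drawn with `<polygon>`. Its stroke #000000 means cut at S702, F694. After flipping Y the toolpath is (56.8343,32.4321) → (70.9465,46.7045) → (85.2189,32.5923) → (71.1067,18.3199) → (56.8343,32.4321), returning to the start.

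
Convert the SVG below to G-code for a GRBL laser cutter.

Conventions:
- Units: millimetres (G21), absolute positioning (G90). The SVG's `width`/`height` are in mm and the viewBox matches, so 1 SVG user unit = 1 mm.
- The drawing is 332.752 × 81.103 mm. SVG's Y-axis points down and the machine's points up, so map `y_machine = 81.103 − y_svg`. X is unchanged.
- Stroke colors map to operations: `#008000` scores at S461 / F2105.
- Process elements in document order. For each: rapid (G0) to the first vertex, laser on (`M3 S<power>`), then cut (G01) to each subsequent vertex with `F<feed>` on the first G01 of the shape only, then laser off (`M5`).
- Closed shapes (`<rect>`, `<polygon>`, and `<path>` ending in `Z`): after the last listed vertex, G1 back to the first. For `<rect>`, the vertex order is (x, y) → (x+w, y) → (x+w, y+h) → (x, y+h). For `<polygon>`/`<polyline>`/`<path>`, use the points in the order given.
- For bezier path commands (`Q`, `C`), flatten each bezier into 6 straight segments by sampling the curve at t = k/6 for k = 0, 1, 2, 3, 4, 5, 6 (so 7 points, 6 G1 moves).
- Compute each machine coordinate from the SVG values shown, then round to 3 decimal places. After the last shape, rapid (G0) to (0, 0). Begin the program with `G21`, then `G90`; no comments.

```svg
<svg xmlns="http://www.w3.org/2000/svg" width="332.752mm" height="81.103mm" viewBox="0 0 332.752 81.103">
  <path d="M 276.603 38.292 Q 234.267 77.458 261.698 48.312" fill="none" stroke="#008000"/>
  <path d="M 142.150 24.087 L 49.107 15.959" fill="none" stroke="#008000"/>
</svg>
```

Since the viewBox matches the mm dimensions, user units are millimetres directly. The only transform is the Y-flip y_m = 81.103 − y_svg.

Shape 1 is a quadratic bezier drawn with `<path>`. Its stroke #008000 means score at S461, F2105. After flipping Y the toolpath is (276.603,42.811) → (264.429,31.653) → (256.131,24.291) → (251.709,20.723) → (251.163,20.951) → (254.492,24.973) → (261.698,32.791).

Shape 2 is a line segment drawn with `<path>`. Its stroke #008000 means score at S461, F2105. After flipping Y the toolpath is (142.150,57.016) → (49.107,65.144).

G21
G90
G0 X276.603 Y42.811
M3 S461
G01 X264.429 Y31.653 F2105
G01 X256.131 Y24.291
G01 X251.709 Y20.723
G01 X251.163 Y20.951
G01 X254.492 Y24.973
G01 X261.698 Y32.791
M5
G0 X142.150 Y57.016
M3 S461
G01 X49.107 Y65.144 F2105
M5
G0 X0.000 Y0.000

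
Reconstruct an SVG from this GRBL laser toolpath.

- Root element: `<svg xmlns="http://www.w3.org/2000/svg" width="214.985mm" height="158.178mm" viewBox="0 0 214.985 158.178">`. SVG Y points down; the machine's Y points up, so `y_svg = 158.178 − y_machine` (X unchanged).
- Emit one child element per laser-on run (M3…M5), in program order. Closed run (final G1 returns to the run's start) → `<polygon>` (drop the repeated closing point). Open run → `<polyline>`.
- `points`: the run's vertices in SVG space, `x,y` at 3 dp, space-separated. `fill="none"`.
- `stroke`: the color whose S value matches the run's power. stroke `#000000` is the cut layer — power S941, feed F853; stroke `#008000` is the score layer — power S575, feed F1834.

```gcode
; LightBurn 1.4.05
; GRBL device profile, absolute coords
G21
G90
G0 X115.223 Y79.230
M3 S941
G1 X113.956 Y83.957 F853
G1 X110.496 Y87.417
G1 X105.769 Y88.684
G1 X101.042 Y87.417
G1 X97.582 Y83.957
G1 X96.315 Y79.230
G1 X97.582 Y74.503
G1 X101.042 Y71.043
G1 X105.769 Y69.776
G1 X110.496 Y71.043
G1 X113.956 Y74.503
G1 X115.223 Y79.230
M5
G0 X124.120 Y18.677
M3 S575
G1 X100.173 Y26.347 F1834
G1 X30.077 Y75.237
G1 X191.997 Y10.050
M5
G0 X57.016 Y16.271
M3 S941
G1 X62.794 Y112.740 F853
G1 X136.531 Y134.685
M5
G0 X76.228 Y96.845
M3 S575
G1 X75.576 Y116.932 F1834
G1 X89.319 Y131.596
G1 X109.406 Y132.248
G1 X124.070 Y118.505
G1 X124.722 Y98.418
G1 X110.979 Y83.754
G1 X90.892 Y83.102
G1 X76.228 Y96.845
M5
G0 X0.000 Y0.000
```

<svg xmlns="http://www.w3.org/2000/svg" width="214.985mm" height="158.178mm" viewBox="0 0 214.985 158.178">
  <polygon points="115.223,78.948 113.956,74.221 110.496,70.761 105.769,69.494 101.042,70.761 97.582,74.221 96.315,78.948 97.582,83.675 101.042,87.135 105.769,88.402 110.496,87.135 113.956,83.675" fill="none" stroke="#000000"/>
  <polyline points="124.120,139.501 100.173,131.831 30.077,82.941 191.997,148.128" fill="none" stroke="#008000"/>
  <polyline points="57.016,141.907 62.794,45.438 136.531,23.493" fill="none" stroke="#000000"/>
  <polygon points="76.228,61.333 75.576,41.246 89.319,26.582 109.406,25.930 124.070,39.673 124.722,59.760 110.979,74.424 90.892,75.076" fill="none" stroke="#008000"/>
</svg>

Machine Y-up, SVG Y-down with viewBox height 158.178, so y_svg = 158.178 − y_machine; X carries over.

Run 1: S941 ⇒ cut layer `#000000`. The run returns to its start, so emit a `<polygon>` with points (Y-flipped): 115.223,78.948 113.956,74.221 110.496,70.761 105.769,69.494 101.042,70.761 97.582,74.221 96.315,78.948 97.582,83.675 101.042,87.135 105.769,88.402 110.496,87.135 113.956,83.675.

Run 2: S575 ⇒ score layer `#008000`. The run is open, so emit a `<polyline>` with points (Y-flipped): 124.120,139.501 100.173,131.831 30.077,82.941 191.997,148.128.

Run 3: power S941 maps to stroke `#000000` (cut). The run is open, so emit a `<polyline>` with points (Y-flipped): 57.016,141.907 62.794,45.438 136.531,23.493.

Run 4: S575 ⇒ score layer `#008000`. The run returns to its start, so emit a `<polygon>` with points (Y-flipped): 76.228,61.333 75.576,41.246 89.319,26.582 109.406,25.930 124.070,39.673 124.722,59.760 110.979,74.424 90.892,75.076.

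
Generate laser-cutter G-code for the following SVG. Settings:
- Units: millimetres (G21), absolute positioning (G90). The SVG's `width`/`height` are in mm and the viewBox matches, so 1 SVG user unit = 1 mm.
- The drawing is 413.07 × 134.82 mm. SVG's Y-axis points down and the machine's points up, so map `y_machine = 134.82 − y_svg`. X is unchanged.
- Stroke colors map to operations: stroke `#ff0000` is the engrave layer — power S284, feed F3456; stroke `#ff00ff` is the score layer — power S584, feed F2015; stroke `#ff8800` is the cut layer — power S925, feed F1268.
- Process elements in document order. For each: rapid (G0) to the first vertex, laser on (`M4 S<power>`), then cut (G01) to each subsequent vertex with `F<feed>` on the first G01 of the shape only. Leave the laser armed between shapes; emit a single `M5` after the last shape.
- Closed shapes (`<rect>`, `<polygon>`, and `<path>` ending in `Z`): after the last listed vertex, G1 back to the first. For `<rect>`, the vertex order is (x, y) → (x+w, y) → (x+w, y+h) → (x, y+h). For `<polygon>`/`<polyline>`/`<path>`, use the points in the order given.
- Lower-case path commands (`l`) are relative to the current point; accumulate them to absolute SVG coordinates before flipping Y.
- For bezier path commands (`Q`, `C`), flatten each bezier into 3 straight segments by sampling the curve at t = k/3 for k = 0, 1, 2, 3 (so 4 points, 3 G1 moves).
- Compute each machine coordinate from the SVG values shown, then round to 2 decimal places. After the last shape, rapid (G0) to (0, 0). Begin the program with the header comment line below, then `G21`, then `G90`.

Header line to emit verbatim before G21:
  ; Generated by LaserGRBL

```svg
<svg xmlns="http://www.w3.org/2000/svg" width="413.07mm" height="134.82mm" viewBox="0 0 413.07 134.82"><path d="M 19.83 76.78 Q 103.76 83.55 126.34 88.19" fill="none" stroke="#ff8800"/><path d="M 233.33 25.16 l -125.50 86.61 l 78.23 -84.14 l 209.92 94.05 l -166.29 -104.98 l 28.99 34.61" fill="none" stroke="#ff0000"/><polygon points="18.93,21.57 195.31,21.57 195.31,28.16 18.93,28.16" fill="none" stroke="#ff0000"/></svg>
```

; Generated by LaserGRBL
G21
G90
G0 X19.83 Y58.04
M4 S925
G01 X68.97 Y53.76 F1268
G01 X104.47 Y49.96
G01 X126.34 Y46.63
G0 X233.33 Y109.66
M4 S284
G01 X107.83 Y23.05 F3456
G01 X186.06 Y107.19
G01 X395.98 Y13.14
G01 X229.69 Y118.12
G01 X258.68 Y83.51
G0 X18.93 Y113.25
M4 S284
G01 X195.31 Y113.25 F3456
G01 X195.31 Y106.66
G01 X18.93 Y106.66
G01 X18.93 Y113.25
M5
G0 X0.00 Y0.00

viewBox `0 0 413.07 134.82` with mm width/height → 1 unit = 1 mm. Flip: y_m = 134.82 − y_svg.

**Shape 1** — `<path>` quadratic bezier, stroke `#ff8800` → cut (S925, F1268). Control points (SVG): P0=(19.83,76.78), P1=(103.76,83.55), P2=(126.34,88.19); sampled at t=k/3. Machine vertices: (19.83,58.04) → (68.97,53.76) → (104.47,49.96) → (126.34,46.63). Open path.

**Shape 2** — `<path>` open polyline, stroke `#ff0000` → engrave (S284, F3456). Machine vertices: (233.33,109.66) → (107.83,23.05) → (186.06,107.19) → (395.98,13.14) → (229.69,118.12) → (258.68,83.51). Open path.

**Shape 3** — `<polygon>` rectangle, stroke `#ff0000` → engrave (S284, F3456). Machine vertices: (18.93,113.25) → (195.31,113.25) → (195.31,106.66) → (18.93,106.66) → (18.93,113.25). Closed: final G1 returns to the first vertex.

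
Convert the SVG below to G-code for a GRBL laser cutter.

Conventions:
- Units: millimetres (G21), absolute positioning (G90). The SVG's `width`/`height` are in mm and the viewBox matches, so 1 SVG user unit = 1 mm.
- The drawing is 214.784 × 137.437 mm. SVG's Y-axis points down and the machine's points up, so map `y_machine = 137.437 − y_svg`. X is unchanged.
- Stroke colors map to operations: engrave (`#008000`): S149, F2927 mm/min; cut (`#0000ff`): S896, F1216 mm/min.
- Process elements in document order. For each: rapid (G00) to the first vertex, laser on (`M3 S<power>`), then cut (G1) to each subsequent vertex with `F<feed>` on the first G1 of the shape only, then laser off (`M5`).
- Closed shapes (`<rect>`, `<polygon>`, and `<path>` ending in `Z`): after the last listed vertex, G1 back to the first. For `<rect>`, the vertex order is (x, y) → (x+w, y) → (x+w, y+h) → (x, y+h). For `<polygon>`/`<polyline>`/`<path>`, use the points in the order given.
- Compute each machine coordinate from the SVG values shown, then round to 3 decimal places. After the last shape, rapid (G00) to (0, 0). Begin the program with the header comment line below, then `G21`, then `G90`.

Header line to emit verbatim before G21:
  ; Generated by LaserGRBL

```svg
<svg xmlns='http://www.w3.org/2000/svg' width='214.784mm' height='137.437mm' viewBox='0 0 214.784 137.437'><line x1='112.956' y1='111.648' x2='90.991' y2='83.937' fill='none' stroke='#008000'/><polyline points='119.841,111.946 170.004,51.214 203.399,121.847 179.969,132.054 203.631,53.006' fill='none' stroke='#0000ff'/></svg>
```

; Generated by LaserGRBL
G21
G90
G00 X112.956 Y25.789
M3 S149
G1 X90.991 Y53.500 F2927
M5
G00 X119.841 Y25.491
M3 S896
G1 X170.004 Y86.223 F1216
G1 X203.399 Y15.590
G1 X179.969 Y5.383
G1 X203.631 Y84.431
M5
G00 X0.000 Y0.000

Since the viewBox matches the mm dimensions, user units are millimetres directly. The only transform is the Y-flip y_m = 137.437 − y_svg.

Shape 1 is a line segment drawn with `<line>`. Its stroke #008000 means engrave at S149, F2927. After flipping Y the toolpath is (112.956,25.789) → (90.991,53.500).

Shape 2 is a open polyline drawn with `<polyline>`. Its stroke #0000ff means cut at S896, F1216. After flipping Y the toolpath is (119.841,25.491) → (170.004,86.223) → (203.399,15.590) → (179.969,5.383) → (203.631,84.431).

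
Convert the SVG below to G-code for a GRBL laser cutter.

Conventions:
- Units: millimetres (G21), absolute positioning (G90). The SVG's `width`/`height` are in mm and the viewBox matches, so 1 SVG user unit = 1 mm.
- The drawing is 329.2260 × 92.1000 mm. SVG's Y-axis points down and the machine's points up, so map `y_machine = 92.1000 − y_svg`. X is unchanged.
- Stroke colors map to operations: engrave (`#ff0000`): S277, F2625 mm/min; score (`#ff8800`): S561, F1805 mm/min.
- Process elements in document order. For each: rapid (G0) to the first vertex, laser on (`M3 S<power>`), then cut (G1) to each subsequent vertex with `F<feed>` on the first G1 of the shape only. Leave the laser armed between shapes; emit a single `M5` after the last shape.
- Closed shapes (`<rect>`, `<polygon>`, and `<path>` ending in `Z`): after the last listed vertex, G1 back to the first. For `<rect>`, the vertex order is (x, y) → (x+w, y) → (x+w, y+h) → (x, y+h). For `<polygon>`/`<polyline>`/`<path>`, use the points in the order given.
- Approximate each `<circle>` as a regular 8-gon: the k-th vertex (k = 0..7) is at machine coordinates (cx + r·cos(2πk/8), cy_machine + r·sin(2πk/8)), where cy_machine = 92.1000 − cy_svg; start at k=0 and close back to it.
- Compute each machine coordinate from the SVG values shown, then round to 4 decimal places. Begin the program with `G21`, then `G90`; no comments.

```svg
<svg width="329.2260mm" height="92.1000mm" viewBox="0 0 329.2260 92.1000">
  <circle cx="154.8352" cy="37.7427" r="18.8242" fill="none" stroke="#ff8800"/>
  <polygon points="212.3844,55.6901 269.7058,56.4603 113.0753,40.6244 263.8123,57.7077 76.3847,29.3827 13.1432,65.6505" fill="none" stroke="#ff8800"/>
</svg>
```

viewBox `0 0 329.2260 92.1000` with mm width/height → 1 unit = 1 mm. Flip: y_m = 92.1000 − y_svg.

**Shape 1** — `<circle>` circle, stroke `#ff8800` → score (S561, F1805). Machine vertices: (173.6594,54.3573) → (168.1459,67.6680) → (154.8352,73.1815) → (141.5245,67.6680) → (136.0110,54.3573) → (141.5245,41.0466) → (154.8352,35.5331) → (168.1459,41.0466) → (173.6594,54.3573). Closed: final G1 returns to the first vertex.

**Shape 2** — `<polygon>` closed polygon, stroke `#ff8800` → score (S561, F1805). Machine vertices: (212.3844,36.4099) → (269.7058,35.6397) → (113.0753,51.4756) → (263.8123,34.3923) → (76.3847,62.7173) → (13.1432,26.4495) → (212.3844,36.4099). Closed: final G1 returns to the first vertex.

G21
G90
G0 X173.6594 Y54.3573
M3 S561
G1 X168.1459 Y67.6680 F1805
G1 X154.8352 Y73.1815
G1 X141.5245 Y67.6680
G1 X136.0110 Y54.3573
G1 X141.5245 Y41.0466
G1 X154.8352 Y35.5331
G1 X168.1459 Y41.0466
G1 X173.6594 Y54.3573
G0 X212.3844 Y36.4099
M3 S561
G1 X269.7058 Y35.6397 F1805
G1 X113.0753 Y51.4756
G1 X263.8123 Y34.3923
G1 X76.3847 Y62.7173
G1 X13.1432 Y26.4495
G1 X212.3844 Y36.4099
M5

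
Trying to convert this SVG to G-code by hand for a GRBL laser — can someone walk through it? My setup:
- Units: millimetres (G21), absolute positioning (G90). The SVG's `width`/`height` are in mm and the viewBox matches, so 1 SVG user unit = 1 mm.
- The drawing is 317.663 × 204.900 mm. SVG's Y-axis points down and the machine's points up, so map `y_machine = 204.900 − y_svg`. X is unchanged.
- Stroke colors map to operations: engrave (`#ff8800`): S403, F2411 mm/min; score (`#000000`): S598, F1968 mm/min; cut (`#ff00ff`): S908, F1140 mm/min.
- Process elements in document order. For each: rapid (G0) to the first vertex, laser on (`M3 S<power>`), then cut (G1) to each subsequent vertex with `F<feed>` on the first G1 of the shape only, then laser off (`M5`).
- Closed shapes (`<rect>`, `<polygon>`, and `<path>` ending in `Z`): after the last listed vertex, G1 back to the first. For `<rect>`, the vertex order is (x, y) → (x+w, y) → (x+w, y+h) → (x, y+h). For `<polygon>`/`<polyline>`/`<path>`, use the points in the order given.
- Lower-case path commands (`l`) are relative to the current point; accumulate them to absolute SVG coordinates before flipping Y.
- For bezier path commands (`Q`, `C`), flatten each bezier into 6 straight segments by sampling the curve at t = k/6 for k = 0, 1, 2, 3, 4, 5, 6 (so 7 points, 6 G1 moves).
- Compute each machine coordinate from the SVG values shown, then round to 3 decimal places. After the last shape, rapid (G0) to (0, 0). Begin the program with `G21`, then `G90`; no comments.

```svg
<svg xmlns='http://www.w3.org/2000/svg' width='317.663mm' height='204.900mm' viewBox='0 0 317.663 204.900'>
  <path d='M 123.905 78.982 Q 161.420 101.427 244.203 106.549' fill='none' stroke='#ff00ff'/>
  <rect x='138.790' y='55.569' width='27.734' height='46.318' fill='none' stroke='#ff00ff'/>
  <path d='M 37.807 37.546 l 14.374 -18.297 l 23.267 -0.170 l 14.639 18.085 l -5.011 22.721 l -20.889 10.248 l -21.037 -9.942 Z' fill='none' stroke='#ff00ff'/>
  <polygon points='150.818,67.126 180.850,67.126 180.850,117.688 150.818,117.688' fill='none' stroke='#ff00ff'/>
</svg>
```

G21
G90
G0 X123.905 Y125.918
M3 S908
G1 X137.667 Y118.918 F1140
G1 X153.945 Y112.879
G1 X172.737 Y107.804
G1 X194.044 Y103.690
G1 X217.866 Y100.540
G1 X244.203 Y98.351
M5
G0 X138.790 Y149.331
M3 S908
G1 X166.524 Y149.331 F1140
G1 X166.524 Y103.013
G1 X138.790 Y103.013
G1 X138.790 Y149.331
M5
G0 X37.807 Y167.354
M3 S908
G1 X52.181 Y185.651 F1140
G1 X75.448 Y185.821
G1 X90.087 Y167.736
G1 X85.076 Y145.015
G1 X64.187 Y134.767
G1 X43.150 Y144.709
G1 X37.807 Y167.354
M5
G0 X150.818 Y137.774
M3 S908
G1 X180.850 Y137.774 F1140
G1 X180.850 Y87.212
G1 X150.818 Y87.212
G1 X150.818 Y137.774
M5
G0 X0.000 Y0.000

viewBox `0 0 317.663 204.900` with mm width/height → 1 unit = 1 mm. Flip: y_m = 204.900 − y_svg.

**Shape 1** — `<path>` quadratic bezier, stroke `#ff00ff` → cut (S908, F1140). Control points (SVG): P0=(123.905,78.982), P1=(161.420,101.427), P2=(244.203,106.549); sampled at t=k/6. Machine vertices: (123.905,125.918) → (137.667,118.918) → (153.945,112.879) → (172.737,107.804) → (194.044,103.690) → (217.866,100.540) → (244.203,98.351). Open path.

**Shape 2** — `<rect>` rectangle, stroke `#ff00ff` → cut (S908, F1140). Machine vertices: (138.790,149.331) → (166.524,149.331) → (166.524,103.013) → (138.790,103.013) → (138.790,149.331). Closed: final G1 returns to the first vertex.

**Shape 3** — `<path>` regular polygon, stroke `#ff00ff` → cut (S908, F1140). Machine vertices: (37.807,167.354) → (52.181,185.651) → (75.448,185.821) → (90.087,167.736) → (85.076,145.015) → (64.187,134.767) → (43.150,144.709) → (37.807,167.354). Closed: final G1 returns to the first vertex.

**Shape 4** — `<polygon>` rectangle, stroke `#ff00ff` → cut (S908, F1140). Machine vertices: (150.818,137.774) → (180.850,137.774) → (180.850,87.212) → (150.818,87.212) → (150.818,137.774). Closed: final G1 returns to the first vertex.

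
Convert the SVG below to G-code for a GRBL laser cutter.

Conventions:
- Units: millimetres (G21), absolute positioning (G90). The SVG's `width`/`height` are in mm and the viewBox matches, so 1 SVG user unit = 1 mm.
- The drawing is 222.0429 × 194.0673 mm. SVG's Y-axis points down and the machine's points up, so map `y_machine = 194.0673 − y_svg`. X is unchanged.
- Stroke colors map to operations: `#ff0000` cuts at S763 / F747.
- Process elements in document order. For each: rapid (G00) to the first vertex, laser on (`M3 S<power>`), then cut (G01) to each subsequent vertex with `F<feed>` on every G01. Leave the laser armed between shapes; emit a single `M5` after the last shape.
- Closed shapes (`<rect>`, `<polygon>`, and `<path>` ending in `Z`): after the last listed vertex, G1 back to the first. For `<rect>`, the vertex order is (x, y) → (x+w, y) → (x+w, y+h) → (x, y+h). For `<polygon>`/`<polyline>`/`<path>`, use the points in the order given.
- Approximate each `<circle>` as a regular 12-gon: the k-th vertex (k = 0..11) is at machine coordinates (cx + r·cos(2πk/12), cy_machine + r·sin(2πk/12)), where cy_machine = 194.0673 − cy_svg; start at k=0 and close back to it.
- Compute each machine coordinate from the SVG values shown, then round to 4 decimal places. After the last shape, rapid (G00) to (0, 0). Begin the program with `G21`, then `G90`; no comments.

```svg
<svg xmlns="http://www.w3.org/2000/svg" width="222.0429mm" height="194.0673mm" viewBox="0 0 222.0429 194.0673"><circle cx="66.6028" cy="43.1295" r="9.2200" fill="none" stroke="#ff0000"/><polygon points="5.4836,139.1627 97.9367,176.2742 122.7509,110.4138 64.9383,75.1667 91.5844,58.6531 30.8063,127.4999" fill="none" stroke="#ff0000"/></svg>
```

viewBox `0 0 222.0429 194.0673` with mm width/height → 1 unit = 1 mm. Flip: y_m = 194.0673 − y_svg.

**Shape 1** — `<circle>` circle, stroke `#ff0000` → cut (S763, F747). Machine vertices: (75.8228,150.9378) → (74.5876,155.5478) → (71.2128,158.9226) → (66.6028,160.1578) → (61.9928,158.9226) → (58.6180,155.5478) → (57.3828,150.9378) → (58.6180,146.3278) → (61.9928,142.9530) → (66.6028,141.7178) → (71.2128,142.9530) → (74.5876,146.3278) → (75.8228,150.9378). Closed: final G1 returns to the first vertex.

**Shape 2** — `<polygon>` closed polygon, stroke `#ff0000` → cut (S763, F747). Machine vertices: (5.4836,54.9046) → (97.9367,17.7931) → (122.7509,83.6535) → (64.9383,118.9006) → (91.5844,135.4142) → (30.8063,66.5674) → (5.4836,54.9046). Closed: final G1 returns to the first vertex.

G21
G90
G00 X75.8228 Y150.9378
M3 S763
G01 X74.5876 Y155.5478 F747
G01 X71.2128 Y158.9226 F747
G01 X66.6028 Y160.1578 F747
G01 X61.9928 Y158.9226 F747
G01 X58.6180 Y155.5478 F747
G01 X57.3828 Y150.9378 F747
G01 X58.6180 Y146.3278 F747
G01 X61.9928 Y142.9530 F747
G01 X66.6028 Y141.7178 F747
G01 X71.2128 Y142.9530 F747
G01 X74.5876 Y146.3278 F747
G01 X75.8228 Y150.9378 F747
G00 X5.4836 Y54.9046
M3 S763
G01 X97.9367 Y17.7931 F747
G01 X122.7509 Y83.6535 F747
G01 X64.9383 Y118.9006 F747
G01 X91.5844 Y135.4142 F747
G01 X30.8063 Y66.5674 F747
G01 X5.4836 Y54.9046 F747
M5
G00 X0.0000 Y0.0000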